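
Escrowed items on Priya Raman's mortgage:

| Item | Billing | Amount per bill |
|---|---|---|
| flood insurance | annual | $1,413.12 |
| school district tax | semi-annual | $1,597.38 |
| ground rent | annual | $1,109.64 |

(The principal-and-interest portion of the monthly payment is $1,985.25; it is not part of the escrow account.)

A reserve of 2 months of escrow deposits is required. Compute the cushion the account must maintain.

$952.92

Flood insurance — $1,413.12 per year
School district tax — $1,597.38 × 2 = $3,194.76 per year
Ground rent — $1,109.64 per year
Yearly total = $1,413.12 + $3,194.76 + $1,109.64 = $5,717.52
Monthly = $5,717.52 / 12 = $476.46
Cushion = 2 × $476.46 = $952.92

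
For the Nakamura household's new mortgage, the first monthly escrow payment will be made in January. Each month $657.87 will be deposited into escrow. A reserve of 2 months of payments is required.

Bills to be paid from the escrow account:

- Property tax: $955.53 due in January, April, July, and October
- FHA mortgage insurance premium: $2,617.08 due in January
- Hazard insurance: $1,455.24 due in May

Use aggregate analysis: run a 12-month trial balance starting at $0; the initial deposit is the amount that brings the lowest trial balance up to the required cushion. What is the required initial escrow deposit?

Cushion = 2 × $657.87 = $1,315.74
Trial balance (start $0, +$657.87 each month, − disbursements):
  Jan: +$657.87 − $3,572.61 → -$2,914.74
  Feb: +$657.87 → -$2,256.87
  Mar: +$657.87 → -$1,599.00
  Apr: +$657.87 − $955.53 → -$1,896.66
  May: +$657.87 − $1,455.24 → -$2,694.03
  Jun: +$657.87 → -$2,036.16
  Jul: +$657.87 − $955.53 → -$2,333.82
  Aug: +$657.87 → -$1,675.95
  Sep: +$657.87 → -$1,018.08
  Oct: +$657.87 − $955.53 → -$1,315.74
  Nov: +$657.87 → -$657.87
  Dec: +$657.87 → $0.00
Lowest trial balance = -$2,914.74 (Jan)
Initial deposit = cushion − low point = $1,315.74 − (-$2,914.74) = $4,230.48

$4,230.48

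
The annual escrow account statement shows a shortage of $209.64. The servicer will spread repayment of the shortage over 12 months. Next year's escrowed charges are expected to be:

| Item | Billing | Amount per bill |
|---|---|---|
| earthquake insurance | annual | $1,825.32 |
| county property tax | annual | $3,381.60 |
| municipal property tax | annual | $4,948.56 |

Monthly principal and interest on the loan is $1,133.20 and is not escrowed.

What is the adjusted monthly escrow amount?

Earthquake insurance: $1,825.32 annually
County property tax: $3,381.60 annually
Municipal property tax: $4,948.56 annually
Total per year = $10,155.48
Monthly escrow = $10,155.48 ÷ 12 = $846.29
Monthly shortage recovery: $209.64 / 12 = $17.47
New monthly escrow = $846.29 + $17.47 = $863.76

$863.76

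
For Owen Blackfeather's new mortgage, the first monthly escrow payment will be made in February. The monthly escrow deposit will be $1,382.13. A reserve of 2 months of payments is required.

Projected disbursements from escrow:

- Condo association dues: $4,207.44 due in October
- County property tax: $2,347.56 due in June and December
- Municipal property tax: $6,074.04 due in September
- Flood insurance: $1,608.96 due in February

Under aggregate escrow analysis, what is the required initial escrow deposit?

Cushion = 2 × $1,382.13 = $2,764.26
Trial balance (start $0, +$1,382.13 each month, − disbursements):
  Feb: +$1,382.13 − $1,608.96 → -$226.83
  Mar: +$1,382.13 → $1,155.30
  Apr: +$1,382.13 → $2,537.43
  May: +$1,382.13 → $3,919.56
  Jun: +$1,382.13 − $2,347.56 → $2,954.13
  Jul: +$1,382.13 → $4,336.26
  Aug: +$1,382.13 → $5,718.39
  Sep: +$1,382.13 − $6,074.04 → $1,026.48
  Oct: +$1,382.13 − $4,207.44 → -$1,798.83
  Nov: +$1,382.13 → -$416.70
  Dec: +$1,382.13 − $2,347.56 → -$1,382.13
  Jan: +$1,382.13 → $0.00
Lowest trial balance = -$1,798.83 (Oct)
Initial deposit = cushion − low point = $2,764.26 − (-$1,798.83) = $4,563.09

$4,563.09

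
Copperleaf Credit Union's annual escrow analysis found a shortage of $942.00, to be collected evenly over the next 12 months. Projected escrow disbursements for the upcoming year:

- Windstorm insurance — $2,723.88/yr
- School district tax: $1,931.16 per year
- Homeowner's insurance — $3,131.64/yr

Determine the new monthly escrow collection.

$727.39

Windstorm insurance: $2,723.88 annually
School district tax: $1,931.16 annually
Homeowner's insurance: $3,131.64 annually
Yearly total = $2,723.88 + $1,931.16 + $3,131.64 = $7,786.68
Monthly escrow = $7,786.68 ÷ 12 = $648.89
Shortage spread = $942.00 / 12 = $78.50/mo
Adjusted monthly = $648.89 + $78.50 = $727.39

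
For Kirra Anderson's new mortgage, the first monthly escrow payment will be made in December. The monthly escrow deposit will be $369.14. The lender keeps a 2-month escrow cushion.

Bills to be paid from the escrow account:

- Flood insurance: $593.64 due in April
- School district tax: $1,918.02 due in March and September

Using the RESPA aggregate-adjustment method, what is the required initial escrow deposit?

$1,476.56

Cushion = 2 × $369.14 = $738.28
Trial balance (start $0, +$369.14 each month, − disbursements):
  Dec: +$369.14 → $369.14
  Jan: +$369.14 → $738.28
  Feb: +$369.14 → $1,107.42
  Mar: +$369.14 − $1,918.02 → -$441.46
  Apr: +$369.14 − $593.64 → -$665.96
  May: +$369.14 → -$296.82
  Jun: +$369.14 → $72.32
  Jul: +$369.14 → $441.46
  Aug: +$369.14 → $810.60
  Sep: +$369.14 − $1,918.02 → -$738.28
  Oct: +$369.14 → -$369.14
  Nov: +$369.14 → $0.00
Lowest trial balance = -$738.28 (Sep)
Initial deposit = cushion − low point = $738.28 − (-$738.28) = $1,476.56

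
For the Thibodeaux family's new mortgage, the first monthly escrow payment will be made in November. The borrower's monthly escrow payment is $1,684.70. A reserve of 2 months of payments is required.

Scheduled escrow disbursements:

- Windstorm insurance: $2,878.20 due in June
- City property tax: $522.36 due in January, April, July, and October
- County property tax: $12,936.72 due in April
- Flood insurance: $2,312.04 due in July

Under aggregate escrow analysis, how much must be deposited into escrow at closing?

Cushion = 2 × $1,684.70 = $3,369.40
Trial balance (start $0, +$1,684.70 each month, − disbursements):
  Nov: +$1,684.70 → $1,684.70
  Dec: +$1,684.70 → $3,369.40
  Jan: +$1,684.70 − $522.36 → $4,531.74
  Feb: +$1,684.70 → $6,216.44
  Mar: +$1,684.70 → $7,901.14
  Apr: +$1,684.70 − $13,459.08 → -$3,873.24
  May: +$1,684.70 → -$2,188.54
  Jun: +$1,684.70 − $2,878.20 → -$3,382.04
  Jul: +$1,684.70 − $2,834.40 → -$4,531.74
  Aug: +$1,684.70 → -$2,847.04
  Sep: +$1,684.70 → -$1,162.34
  Oct: +$1,684.70 − $522.36 → $0.00
Lowest trial balance = -$4,531.74 (Jul)
Initial deposit = cushion − low point = $3,369.40 − (-$4,531.74) = $7,901.14

$7,901.14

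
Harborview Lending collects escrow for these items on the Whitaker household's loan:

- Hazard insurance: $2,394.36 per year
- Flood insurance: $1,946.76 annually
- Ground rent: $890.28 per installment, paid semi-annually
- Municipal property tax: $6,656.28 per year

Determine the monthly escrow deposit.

$1,064.83

Hazard insurance = $2,394.36
Flood insurance = $1,946.76
Ground rent = $890.28 × 2 = $1,780.56
Municipal property tax = $6,656.28
Total annual escrow = $2,394.36 + $1,946.76 + $1,780.56 + $6,656.28 = $12,777.96
Monthly = $12,777.96 / 12 = $1,064.83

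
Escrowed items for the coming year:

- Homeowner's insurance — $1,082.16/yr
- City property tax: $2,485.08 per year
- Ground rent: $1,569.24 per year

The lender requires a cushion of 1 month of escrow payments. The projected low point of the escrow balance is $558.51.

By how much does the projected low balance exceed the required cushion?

$130.47

Homeowner's insurance — $1,082.16/yr
City property tax — $2,485.08/yr
Ground rent — $1,569.24/yr
Annual escrow total = $5,136.48
Monthly escrow = $5,136.48 ÷ 12 = $428.04
Required cushion = 1 × $428.04 = $428.04
Excess over cushion: $558.51 − $428.04 = $130.47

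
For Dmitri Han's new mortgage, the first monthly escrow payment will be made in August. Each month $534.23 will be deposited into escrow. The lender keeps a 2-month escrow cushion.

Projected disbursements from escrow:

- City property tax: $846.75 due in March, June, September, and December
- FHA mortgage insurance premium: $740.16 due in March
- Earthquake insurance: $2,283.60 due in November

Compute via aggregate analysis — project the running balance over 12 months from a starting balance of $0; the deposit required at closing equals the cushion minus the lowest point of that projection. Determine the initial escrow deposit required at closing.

Cushion = 2 × $534.23 = $1,068.46
Trial balance (start $0, +$534.23 each month, − disbursements):
  Aug: +$534.23 → $534.23
  Sep: +$534.23 − $846.75 → $221.71
  Oct: +$534.23 → $755.94
  Nov: +$534.23 − $2,283.60 → -$993.43
  Dec: +$534.23 − $846.75 → -$1,305.95
  Jan: +$534.23 → -$771.72
  Feb: +$534.23 → -$237.49
  Mar: +$534.23 − $1,586.91 → -$1,290.17
  Apr: +$534.23 → -$755.94
  May: +$534.23 → -$221.71
  Jun: +$534.23 − $846.75 → -$534.23
  Jul: +$534.23 → $0.00
Lowest trial balance = -$1,305.95 (Dec)
Initial deposit = cushion − low point = $1,068.46 − (-$1,305.95) = $2,374.41

$2,374.41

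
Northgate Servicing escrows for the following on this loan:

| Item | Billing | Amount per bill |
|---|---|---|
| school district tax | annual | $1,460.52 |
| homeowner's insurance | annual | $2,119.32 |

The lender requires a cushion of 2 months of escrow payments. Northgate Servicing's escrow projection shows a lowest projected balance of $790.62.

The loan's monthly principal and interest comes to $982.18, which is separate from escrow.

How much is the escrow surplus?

$193.98

School district tax — $1,460.52 annually
Homeowner's insurance — $2,119.32 annually
Yearly total = $1,460.52 + $2,119.32 = $3,579.84
Monthly escrow = $3,579.84 / 12 = $298.32
Cushion = 2 × $298.32 = $596.64
Excess over cushion: $790.62 − $596.64 = $193.98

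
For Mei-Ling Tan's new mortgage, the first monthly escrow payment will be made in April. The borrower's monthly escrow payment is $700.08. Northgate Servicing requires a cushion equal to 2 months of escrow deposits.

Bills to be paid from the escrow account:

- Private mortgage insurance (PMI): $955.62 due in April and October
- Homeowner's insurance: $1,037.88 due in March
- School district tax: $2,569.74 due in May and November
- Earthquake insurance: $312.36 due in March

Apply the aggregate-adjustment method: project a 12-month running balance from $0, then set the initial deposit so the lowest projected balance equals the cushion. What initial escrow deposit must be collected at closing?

$3,525.36

Cushion = 2 × $700.08 = $1,400.16
Trial balance (start $0, +$700.08 each month, − disbursements):
  Apr: +$700.08 − $955.62 → -$255.54
  May: +$700.08 − $2,569.74 → -$2,125.20
  Jun: +$700.08 → -$1,425.12
  Jul: +$700.08 → -$725.04
  Aug: +$700.08 → -$24.96
  Sep: +$700.08 → $675.12
  Oct: +$700.08 − $955.62 → $419.58
  Nov: +$700.08 − $2,569.74 → -$1,450.08
  Dec: +$700.08 → -$750.00
  Jan: +$700.08 → -$49.92
  Feb: +$700.08 → $650.16
  Mar: +$700.08 − $1,350.24 → $0.00
Lowest trial balance = -$2,125.20 (May)
Initial deposit = cushion − low point = $1,400.16 − (-$2,125.20) = $3,525.36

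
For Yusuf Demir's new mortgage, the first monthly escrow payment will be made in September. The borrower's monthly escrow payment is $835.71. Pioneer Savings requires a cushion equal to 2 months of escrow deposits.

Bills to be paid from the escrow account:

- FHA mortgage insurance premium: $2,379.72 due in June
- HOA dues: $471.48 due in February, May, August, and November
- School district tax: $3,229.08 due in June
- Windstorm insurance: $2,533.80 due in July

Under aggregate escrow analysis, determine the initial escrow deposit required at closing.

$2,035.65

Cushion = 2 × $835.71 = $1,671.42
Trial balance (start $0, +$835.71 each month, − disbursements):
  Sep: +$835.71 → $835.71
  Oct: +$835.71 → $1,671.42
  Nov: +$835.71 − $471.48 → $2,035.65
  Dec: +$835.71 → $2,871.36
  Jan: +$835.71 → $3,707.07
  Feb: +$835.71 − $471.48 → $4,071.30
  Mar: +$835.71 → $4,907.01
  Apr: +$835.71 → $5,742.72
  May: +$835.71 − $471.48 → $6,106.95
  Jun: +$835.71 − $5,608.80 → $1,333.86
  Jul: +$835.71 − $2,533.80 → -$364.23
  Aug: +$835.71 − $471.48 → $0.00
Lowest trial balance = -$364.23 (Jul)
Initial deposit = cushion − low point = $1,671.42 − (-$364.23) = $2,035.65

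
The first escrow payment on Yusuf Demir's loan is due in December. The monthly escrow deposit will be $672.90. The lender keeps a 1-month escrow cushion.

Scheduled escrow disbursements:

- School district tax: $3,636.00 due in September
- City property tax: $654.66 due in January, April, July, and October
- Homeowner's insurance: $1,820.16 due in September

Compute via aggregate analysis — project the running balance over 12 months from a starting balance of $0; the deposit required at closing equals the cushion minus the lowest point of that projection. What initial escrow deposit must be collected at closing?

$1,364.04

Cushion = 1 × $672.90 = $672.90
Trial balance (start $0, +$672.90 each month, − disbursements):
  Dec: +$672.90 → $672.90
  Jan: +$672.90 − $654.66 → $691.14
  Feb: +$672.90 → $1,364.04
  Mar: +$672.90 → $2,036.94
  Apr: +$672.90 − $654.66 → $2,055.18
  May: +$672.90 → $2,728.08
  Jun: +$672.90 → $3,400.98
  Jul: +$672.90 − $654.66 → $3,419.22
  Aug: +$672.90 → $4,092.12
  Sep: +$672.90 − $5,456.16 → -$691.14
  Oct: +$672.90 − $654.66 → -$672.90
  Nov: +$672.90 → $0.00
Lowest trial balance = -$691.14 (Sep)
Initial deposit = cushion − low point = $672.90 − (-$691.14) = $1,364.04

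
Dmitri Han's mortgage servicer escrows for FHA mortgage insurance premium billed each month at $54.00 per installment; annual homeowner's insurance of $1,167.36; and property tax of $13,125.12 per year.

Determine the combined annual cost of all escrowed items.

FHA mortgage insurance premium: $54.00 × 12 = $648.00/yr
Homeowner's insurance: $1,167.36/yr
Property tax: $13,125.12/yr
Annual escrow total = $648.00 + $1,167.36 + $13,125.12 = $14,940.48

$14,940.48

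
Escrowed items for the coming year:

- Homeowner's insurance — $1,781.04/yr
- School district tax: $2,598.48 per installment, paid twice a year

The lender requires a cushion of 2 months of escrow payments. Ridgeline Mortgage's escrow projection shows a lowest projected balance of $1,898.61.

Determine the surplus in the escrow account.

Homeowner's insurance: $1,781.04 annually
School district tax: $2,598.48 × 2 = $5,196.96 annually
Annual escrow total = $1,781.04 + $5,196.96 = $6,978.00
Monthly escrow = $6,978.00 / 12 = $581.50
Required reserve = 2 × $581.50 = $1,163.00
Excess over cushion: $1,898.61 − $1,163.00 = $735.61

$735.61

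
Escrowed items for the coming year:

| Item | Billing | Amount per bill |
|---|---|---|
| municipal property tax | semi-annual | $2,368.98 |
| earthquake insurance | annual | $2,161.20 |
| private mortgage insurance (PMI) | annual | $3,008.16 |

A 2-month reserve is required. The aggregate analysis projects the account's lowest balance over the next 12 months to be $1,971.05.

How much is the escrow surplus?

Municipal property tax = $2,368.98 × 2 = $4,737.96 per year
Earthquake insurance = $2,161.20 per year
Private mortgage insurance (PMI) = $3,008.16 per year
Total annual escrow = $9,907.32
Per month = $9,907.32 ÷ 12 = $825.61
Cushion = 2 × $825.61 = $1,651.22
Surplus = $1,971.05 − $1,651.22 = $319.83

$319.83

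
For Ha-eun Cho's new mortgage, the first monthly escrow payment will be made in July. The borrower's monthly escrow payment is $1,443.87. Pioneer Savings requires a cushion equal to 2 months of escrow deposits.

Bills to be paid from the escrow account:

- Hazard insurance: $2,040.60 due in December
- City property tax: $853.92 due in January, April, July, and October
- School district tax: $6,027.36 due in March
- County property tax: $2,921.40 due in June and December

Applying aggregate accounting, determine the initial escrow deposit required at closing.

$3,444.03

Cushion = 2 × $1,443.87 = $2,887.74
Trial balance (start $0, +$1,443.87 each month, − disbursements):
  Jul: +$1,443.87 − $853.92 → $589.95
  Aug: +$1,443.87 → $2,033.82
  Sep: +$1,443.87 → $3,477.69
  Oct: +$1,443.87 − $853.92 → $4,067.64
  Nov: +$1,443.87 → $5,511.51
  Dec: +$1,443.87 − $4,962.00 → $1,993.38
  Jan: +$1,443.87 − $853.92 → $2,583.33
  Feb: +$1,443.87 → $4,027.20
  Mar: +$1,443.87 − $6,027.36 → -$556.29
  Apr: +$1,443.87 − $853.92 → $33.66
  May: +$1,443.87 → $1,477.53
  Jun: +$1,443.87 − $2,921.40 → $0.00
Lowest trial balance = -$556.29 (Mar)
Initial deposit = cushion − low point = $2,887.74 − (-$556.29) = $3,444.03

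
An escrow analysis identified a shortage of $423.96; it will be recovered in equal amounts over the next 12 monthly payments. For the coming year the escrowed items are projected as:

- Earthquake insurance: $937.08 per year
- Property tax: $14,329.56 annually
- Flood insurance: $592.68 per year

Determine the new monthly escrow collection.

Earthquake insurance: $937.08
Property tax: $14,329.56
Flood insurance: $592.68
Combined annual = $937.08 + $14,329.56 + $592.68 = $15,859.32
Monthly escrow = $15,859.32 ÷ 12 = $1,321.61
Shortage per month = $423.96 ÷ 12 = $35.33
New monthly escrow = $1,321.61 + $35.33 = $1,356.94

$1,356.94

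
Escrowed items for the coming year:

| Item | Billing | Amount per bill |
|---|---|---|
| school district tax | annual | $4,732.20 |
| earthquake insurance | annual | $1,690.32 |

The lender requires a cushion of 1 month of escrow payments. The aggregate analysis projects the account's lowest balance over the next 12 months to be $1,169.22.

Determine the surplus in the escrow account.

School district tax — $4,732.20
Earthquake insurance — $1,690.32
Yearly total = $4,732.20 + $1,690.32 = $6,422.52
Per month = $6,422.52 ÷ 12 = $535.21
Cushion = 1 × $535.21 = $535.21
Excess over cushion: $1,169.22 − $535.21 = $634.01

$634.01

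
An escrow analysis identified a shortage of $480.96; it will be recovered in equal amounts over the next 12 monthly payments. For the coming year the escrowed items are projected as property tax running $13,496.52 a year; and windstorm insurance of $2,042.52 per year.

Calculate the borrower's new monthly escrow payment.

$1,335.00

Property tax = $13,496.52/yr
Windstorm insurance = $2,042.52/yr
Annual escrow total = $13,496.52 + $2,042.52 = $15,539.04
Monthly escrow = $15,539.04 ÷ 12 = $1,294.92
Shortage per month = $480.96 / 12 = $40.08
New monthly escrow = $1,294.92 + $40.08 = $1,335.00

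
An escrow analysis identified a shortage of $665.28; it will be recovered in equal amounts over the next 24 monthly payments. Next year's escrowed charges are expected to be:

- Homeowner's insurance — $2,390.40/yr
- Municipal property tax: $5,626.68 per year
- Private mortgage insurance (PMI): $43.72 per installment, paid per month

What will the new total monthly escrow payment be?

$739.53

Homeowner's insurance = $2,390.40
Municipal property tax = $5,626.68
Private mortgage insurance (PMI) = $43.72 × 12 = $524.64
Total annual escrow = $8,541.72
Monthly = $8,541.72 / 12 = $711.81
Shortage spread = $665.28 / 24 = $27.72/mo
Adjusted monthly = $711.81 + $27.72 = $739.53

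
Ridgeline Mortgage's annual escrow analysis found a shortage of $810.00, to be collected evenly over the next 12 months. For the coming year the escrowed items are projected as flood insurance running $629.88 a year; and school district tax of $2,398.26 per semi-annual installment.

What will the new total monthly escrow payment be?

Flood insurance: $629.88 annually
School district tax: $2,398.26 × 2 = $4,796.52 annually
Annual escrow total = $5,426.40
Monthly = $5,426.40 ÷ 12 = $452.20
Monthly shortage recovery: $810.00 / 12 = $67.50
Adjusted monthly = $452.20 + $67.50 = $519.70

$519.70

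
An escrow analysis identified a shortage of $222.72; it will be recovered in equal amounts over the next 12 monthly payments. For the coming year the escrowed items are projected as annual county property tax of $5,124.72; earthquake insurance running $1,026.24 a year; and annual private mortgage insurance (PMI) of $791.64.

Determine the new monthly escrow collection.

County property tax — $5,124.72 annually
Earthquake insurance — $1,026.24 annually
Private mortgage insurance (PMI) — $791.64 annually
Combined annual = $5,124.72 + $1,026.24 + $791.64 = $6,942.60
Base monthly escrow = $6,942.60 / 12 = $578.55
Monthly shortage recovery: $222.72 / 12 = $18.56
New monthly escrow = $578.55 + $18.56 = $597.11

$597.11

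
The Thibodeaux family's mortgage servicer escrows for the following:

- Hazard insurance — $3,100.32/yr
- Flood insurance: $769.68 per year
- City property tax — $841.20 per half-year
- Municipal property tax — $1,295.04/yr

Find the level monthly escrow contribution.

Hazard insurance = $3,100.32
Flood insurance = $769.68
City property tax = $841.20 × 2 = $1,682.40
Municipal property tax = $1,295.04
Yearly total = $6,847.44
Per month = $6,847.44 / 12 = $570.62

$570.62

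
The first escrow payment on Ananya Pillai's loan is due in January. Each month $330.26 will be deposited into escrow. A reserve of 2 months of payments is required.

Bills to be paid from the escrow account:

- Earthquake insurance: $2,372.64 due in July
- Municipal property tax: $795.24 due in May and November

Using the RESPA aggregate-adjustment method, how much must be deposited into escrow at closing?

Cushion = 2 × $330.26 = $660.52
Trial balance (start $0, +$330.26 each month, − disbursements):
  Jan: +$330.26 → $330.26
  Feb: +$330.26 → $660.52
  Mar: +$330.26 → $990.78
  Apr: +$330.26 → $1,321.04
  May: +$330.26 − $795.24 → $856.06
  Jun: +$330.26 → $1,186.32
  Jul: +$330.26 − $2,372.64 → -$856.06
  Aug: +$330.26 → -$525.80
  Sep: +$330.26 → -$195.54
  Oct: +$330.26 → $134.72
  Nov: +$330.26 − $795.24 → -$330.26
  Dec: +$330.26 → $0.00
Lowest trial balance = -$856.06 (Jul)
Initial deposit = cushion − low point = $660.52 − (-$856.06) = $1,516.58

$1,516.58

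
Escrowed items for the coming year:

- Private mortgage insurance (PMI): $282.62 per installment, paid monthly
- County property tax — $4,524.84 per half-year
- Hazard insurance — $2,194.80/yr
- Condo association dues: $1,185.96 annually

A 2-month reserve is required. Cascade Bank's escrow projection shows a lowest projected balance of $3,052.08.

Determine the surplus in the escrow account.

Private mortgage insurance (PMI) — $282.62 × 12 = $3,391.44 per year
County property tax — $4,524.84 × 2 = $9,049.68 per year
Hazard insurance — $2,194.80 per year
Condo association dues — $1,185.96 per year
Annual escrow total = $3,391.44 + $9,049.68 + $2,194.80 + $1,185.96 = $15,821.88
Monthly escrow = $15,821.88 / 12 = $1,318.49
Required cushion = 2 × $1,318.49 = $2,636.98
Surplus = $3,052.08 − $2,636.98 = $415.10

$415.10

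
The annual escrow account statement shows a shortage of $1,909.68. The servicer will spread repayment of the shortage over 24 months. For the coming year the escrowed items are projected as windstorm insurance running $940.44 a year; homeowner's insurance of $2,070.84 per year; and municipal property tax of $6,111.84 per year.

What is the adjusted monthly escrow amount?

$839.83

Windstorm insurance — $940.44
Homeowner's insurance — $2,070.84
Municipal property tax — $6,111.84
Annual escrow total = $940.44 + $2,070.84 + $6,111.84 = $9,123.12
Monthly escrow = $9,123.12 ÷ 12 = $760.26
Shortage per month = $1,909.68 ÷ 24 = $79.57
New monthly escrow = $760.26 + $79.57 = $839.83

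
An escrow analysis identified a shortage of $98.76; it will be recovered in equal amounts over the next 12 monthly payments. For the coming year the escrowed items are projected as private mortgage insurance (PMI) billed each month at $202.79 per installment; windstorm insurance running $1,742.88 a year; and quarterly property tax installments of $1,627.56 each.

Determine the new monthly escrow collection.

$898.78

Private mortgage insurance (PMI): $202.79 × 12 = $2,433.48 annually
Windstorm insurance: $1,742.88 annually
Property tax: $1,627.56 × 4 = $6,510.24 annually
Combined annual = $10,686.60
Monthly escrow = $10,686.60 / 12 = $890.55
Monthly shortage recovery: $98.76 ÷ 12 = $8.23
Adjusted monthly = $890.55 + $8.23 = $898.78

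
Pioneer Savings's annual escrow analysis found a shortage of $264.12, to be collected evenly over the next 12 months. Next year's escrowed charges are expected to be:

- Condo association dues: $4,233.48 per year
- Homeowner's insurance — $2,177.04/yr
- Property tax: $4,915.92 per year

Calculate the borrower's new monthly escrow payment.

$965.88

Condo association dues = $4,233.48/yr
Homeowner's insurance = $2,177.04/yr
Property tax = $4,915.92/yr
Annual escrow total = $11,326.44
Base monthly escrow = $11,326.44 / 12 = $943.87
Shortage spread = $264.12 / 12 = $22.01/mo
Adjusted monthly = $943.87 + $22.01 = $965.88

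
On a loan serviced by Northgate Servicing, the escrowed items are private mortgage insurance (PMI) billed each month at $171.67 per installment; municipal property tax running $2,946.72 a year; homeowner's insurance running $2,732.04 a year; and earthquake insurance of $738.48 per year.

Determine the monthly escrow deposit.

Private mortgage insurance (PMI): $171.67 × 12 = $2,060.04/yr
Municipal property tax: $2,946.72/yr
Homeowner's insurance: $2,732.04/yr
Earthquake insurance: $738.48/yr
Total annual escrow = $8,477.28
Per month = $8,477.28 ÷ 12 = $706.44

$706.44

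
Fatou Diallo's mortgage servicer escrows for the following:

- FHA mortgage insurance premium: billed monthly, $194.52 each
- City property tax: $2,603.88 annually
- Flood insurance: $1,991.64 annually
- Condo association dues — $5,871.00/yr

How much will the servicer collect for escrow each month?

$1,066.73

FHA mortgage insurance premium — $194.52 × 12 = $2,334.24 annually
City property tax — $2,603.88 annually
Flood insurance — $1,991.64 annually
Condo association dues — $5,871.00 annually
Annual escrow total = $2,334.24 + $2,603.88 + $1,991.64 + $5,871.00 = $12,800.76
Monthly = $12,800.76 / 12 = $1,066.73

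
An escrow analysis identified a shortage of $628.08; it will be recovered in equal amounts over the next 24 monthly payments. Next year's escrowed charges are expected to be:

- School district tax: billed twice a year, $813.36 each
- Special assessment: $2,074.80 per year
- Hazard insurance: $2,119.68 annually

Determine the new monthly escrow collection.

School district tax: $813.36 × 2 = $1,626.72 per year
Special assessment: $2,074.80 per year
Hazard insurance: $2,119.68 per year
Total annual escrow = $1,626.72 + $2,074.80 + $2,119.68 = $5,821.20
Per month = $5,821.20 / 12 = $485.10
Shortage spread = $628.08 / 24 = $26.17/mo
New monthly escrow = $485.10 + $26.17 = $511.27

$511.27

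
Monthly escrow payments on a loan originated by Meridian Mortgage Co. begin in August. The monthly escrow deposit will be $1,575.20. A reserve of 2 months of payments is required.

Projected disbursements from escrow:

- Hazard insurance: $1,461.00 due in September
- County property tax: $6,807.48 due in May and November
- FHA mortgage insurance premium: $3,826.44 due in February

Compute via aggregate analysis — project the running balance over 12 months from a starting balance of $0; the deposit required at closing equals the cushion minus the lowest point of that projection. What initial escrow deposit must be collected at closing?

$6,300.80

Cushion = 2 × $1,575.20 = $3,150.40
Trial balance (start $0, +$1,575.20 each month, − disbursements):
  Aug: +$1,575.20 → $1,575.20
  Sep: +$1,575.20 − $1,461.00 → $1,689.40
  Oct: +$1,575.20 → $3,264.60
  Nov: +$1,575.20 − $6,807.48 → -$1,967.68
  Dec: +$1,575.20 → -$392.48
  Jan: +$1,575.20 → $1,182.72
  Feb: +$1,575.20 − $3,826.44 → -$1,068.52
  Mar: +$1,575.20 → $506.68
  Apr: +$1,575.20 → $2,081.88
  May: +$1,575.20 − $6,807.48 → -$3,150.40
  Jun: +$1,575.20 → -$1,575.20
  Jul: +$1,575.20 → $0.00
Lowest trial balance = -$3,150.40 (May)
Initial deposit = cushion − low point = $3,150.40 − (-$3,150.40) = $6,300.80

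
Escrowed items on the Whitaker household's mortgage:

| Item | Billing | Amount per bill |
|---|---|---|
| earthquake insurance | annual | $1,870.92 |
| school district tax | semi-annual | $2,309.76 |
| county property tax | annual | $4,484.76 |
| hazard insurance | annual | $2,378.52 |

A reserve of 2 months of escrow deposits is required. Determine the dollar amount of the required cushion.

Earthquake insurance = $1,870.92 annually
School district tax = $2,309.76 × 2 = $4,619.52 annually
County property tax = $4,484.76 annually
Hazard insurance = $2,378.52 annually
Combined annual = $1,870.92 + $4,619.52 + $4,484.76 + $2,378.52 = $13,353.72
Per month = $13,353.72 ÷ 12 = $1,112.81
Reserve = 2 × $1,112.81 = $2,225.62

$2,225.62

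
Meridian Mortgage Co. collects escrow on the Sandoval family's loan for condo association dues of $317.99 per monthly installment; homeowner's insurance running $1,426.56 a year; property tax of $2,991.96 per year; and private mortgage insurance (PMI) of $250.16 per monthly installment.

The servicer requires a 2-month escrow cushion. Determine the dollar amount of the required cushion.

Condo association dues = $317.99 × 12 = $3,815.88
Homeowner's insurance = $1,426.56
Property tax = $2,991.96
Private mortgage insurance (PMI) = $250.16 × 12 = $3,001.92
Combined annual = $11,236.32
Per month = $11,236.32 / 12 = $936.36
Required cushion = 2 × $936.36 = $1,872.72

$1,872.72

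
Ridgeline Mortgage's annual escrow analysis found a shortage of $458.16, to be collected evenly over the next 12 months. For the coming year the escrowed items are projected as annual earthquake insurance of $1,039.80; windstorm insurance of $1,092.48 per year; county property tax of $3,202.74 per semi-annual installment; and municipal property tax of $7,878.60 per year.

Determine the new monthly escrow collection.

$1,406.21

Earthquake insurance: $1,039.80/yr
Windstorm insurance: $1,092.48/yr
County property tax: $3,202.74 × 2 = $6,405.48/yr
Municipal property tax: $7,878.60/yr
Combined annual = $1,039.80 + $1,092.48 + $6,405.48 + $7,878.60 = $16,416.36
Monthly = $16,416.36 ÷ 12 = $1,368.03
Shortage spread = $458.16 / 12 = $38.18/mo
Adjusted monthly = $1,368.03 + $38.18 = $1,406.21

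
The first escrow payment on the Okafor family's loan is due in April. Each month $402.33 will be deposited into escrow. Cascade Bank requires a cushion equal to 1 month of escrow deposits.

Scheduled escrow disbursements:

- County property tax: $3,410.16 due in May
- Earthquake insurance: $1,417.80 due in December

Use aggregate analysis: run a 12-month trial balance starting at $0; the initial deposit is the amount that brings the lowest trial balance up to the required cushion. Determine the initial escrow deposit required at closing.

Cushion = 1 × $402.33 = $402.33
Trial balance (start $0, +$402.33 each month, − disbursements):
  Apr: +$402.33 → $402.33
  May: +$402.33 − $3,410.16 → -$2,605.50
  Jun: +$402.33 → -$2,203.17
  Jul: +$402.33 → -$1,800.84
  Aug: +$402.33 → -$1,398.51
  Sep: +$402.33 → -$996.18
  Oct: +$402.33 → -$593.85
  Nov: +$402.33 → -$191.52
  Dec: +$402.33 − $1,417.80 → -$1,206.99
  Jan: +$402.33 → -$804.66
  Feb: +$402.33 → -$402.33
  Mar: +$402.33 → $0.00
Lowest trial balance = -$2,605.50 (May)
Initial deposit = cushion − low point = $402.33 − (-$2,605.50) = $3,007.83

$3,007.83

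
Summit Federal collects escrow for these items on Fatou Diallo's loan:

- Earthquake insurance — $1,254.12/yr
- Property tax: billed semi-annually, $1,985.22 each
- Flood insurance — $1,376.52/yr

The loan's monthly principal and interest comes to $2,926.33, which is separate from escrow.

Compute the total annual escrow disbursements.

Earthquake insurance: $1,254.12
Property tax: $1,985.22 × 2 = $3,970.44
Flood insurance: $1,376.52
Annual escrow total = $6,601.08

$6,601.08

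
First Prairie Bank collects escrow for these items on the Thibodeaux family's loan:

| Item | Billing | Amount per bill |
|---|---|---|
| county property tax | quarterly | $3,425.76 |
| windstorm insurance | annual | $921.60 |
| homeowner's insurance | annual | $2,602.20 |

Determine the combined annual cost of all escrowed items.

County property tax — $3,425.76 × 4 = $13,703.04
Windstorm insurance — $921.60
Homeowner's insurance — $2,602.20
Annual escrow total = $13,703.04 + $921.60 + $2,602.20 = $17,226.84

$17,226.84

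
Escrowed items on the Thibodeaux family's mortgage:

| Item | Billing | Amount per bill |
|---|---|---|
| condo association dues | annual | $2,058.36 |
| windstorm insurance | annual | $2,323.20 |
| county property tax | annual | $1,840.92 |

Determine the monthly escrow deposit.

$518.54

Condo association dues: $2,058.36 per year
Windstorm insurance: $2,323.20 per year
County property tax: $1,840.92 per year
Annual escrow total = $6,222.48
Monthly = $6,222.48 ÷ 12 = $518.54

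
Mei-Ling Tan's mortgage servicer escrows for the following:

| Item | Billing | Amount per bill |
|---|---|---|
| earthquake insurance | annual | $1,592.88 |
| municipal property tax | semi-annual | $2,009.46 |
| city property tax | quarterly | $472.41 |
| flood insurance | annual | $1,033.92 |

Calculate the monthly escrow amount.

$711.28

Earthquake insurance — $1,592.88 per year
Municipal property tax — $2,009.46 × 2 = $4,018.92 per year
City property tax — $472.41 × 4 = $1,889.64 per year
Flood insurance — $1,033.92 per year
Total annual escrow = $1,592.88 + $4,018.92 + $1,889.64 + $1,033.92 = $8,535.36
Base monthly escrow = $8,535.36 / 12 = $711.28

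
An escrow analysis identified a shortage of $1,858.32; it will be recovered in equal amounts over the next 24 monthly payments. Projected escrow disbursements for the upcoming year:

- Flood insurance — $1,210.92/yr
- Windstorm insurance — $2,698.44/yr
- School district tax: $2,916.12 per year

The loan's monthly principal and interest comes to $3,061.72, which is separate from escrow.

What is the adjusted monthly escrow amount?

$646.22

Flood insurance = $1,210.92/yr
Windstorm insurance = $2,698.44/yr
School district tax = $2,916.12/yr
Combined annual = $1,210.92 + $2,698.44 + $2,916.12 = $6,825.48
Base monthly escrow = $6,825.48 / 12 = $568.79
Shortage spread = $1,858.32 ÷ 24 = $77.43/mo
Adjusted monthly = $568.79 + $77.43 = $646.22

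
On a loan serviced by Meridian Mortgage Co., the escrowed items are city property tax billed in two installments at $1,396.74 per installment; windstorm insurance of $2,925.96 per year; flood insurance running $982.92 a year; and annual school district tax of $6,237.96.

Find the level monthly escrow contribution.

City property tax: $1,396.74 × 2 = $2,793.48 annually
Windstorm insurance: $2,925.96 annually
Flood insurance: $982.92 annually
School district tax: $6,237.96 annually
Total annual escrow = $2,793.48 + $2,925.96 + $982.92 + $6,237.96 = $12,940.32
Per month = $12,940.32 ÷ 12 = $1,078.36

$1,078.36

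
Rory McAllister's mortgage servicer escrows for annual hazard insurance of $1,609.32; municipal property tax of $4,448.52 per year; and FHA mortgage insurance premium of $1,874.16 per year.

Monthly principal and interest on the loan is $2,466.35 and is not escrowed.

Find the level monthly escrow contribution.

$661.00

Hazard insurance = $1,609.32
Municipal property tax = $4,448.52
FHA mortgage insurance premium = $1,874.16
Combined annual = $1,609.32 + $4,448.52 + $1,874.16 = $7,932.00
Base monthly escrow = $7,932.00 / 12 = $661.00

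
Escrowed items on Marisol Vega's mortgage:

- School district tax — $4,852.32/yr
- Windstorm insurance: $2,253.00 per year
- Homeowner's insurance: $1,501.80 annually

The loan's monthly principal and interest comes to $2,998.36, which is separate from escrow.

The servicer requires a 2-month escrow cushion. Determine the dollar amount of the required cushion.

School district tax = $4,852.32 per year
Windstorm insurance = $2,253.00 per year
Homeowner's insurance = $1,501.80 per year
Combined annual = $8,607.12
Monthly escrow = $8,607.12 ÷ 12 = $717.26
Reserve = 2 × $717.26 = $1,434.52

$1,434.52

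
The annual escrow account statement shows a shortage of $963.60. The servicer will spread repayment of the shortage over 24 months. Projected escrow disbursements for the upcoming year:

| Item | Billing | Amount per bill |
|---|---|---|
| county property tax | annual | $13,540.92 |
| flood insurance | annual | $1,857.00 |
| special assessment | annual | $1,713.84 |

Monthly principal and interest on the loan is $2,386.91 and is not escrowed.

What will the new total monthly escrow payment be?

County property tax: $13,540.92
Flood insurance: $1,857.00
Special assessment: $1,713.84
Yearly total = $13,540.92 + $1,857.00 + $1,713.84 = $17,111.76
Per month = $17,111.76 ÷ 12 = $1,425.98
Monthly shortage recovery: $963.60 ÷ 24 = $40.15
Adjusted monthly = $1,425.98 + $40.15 = $1,466.13

$1,466.13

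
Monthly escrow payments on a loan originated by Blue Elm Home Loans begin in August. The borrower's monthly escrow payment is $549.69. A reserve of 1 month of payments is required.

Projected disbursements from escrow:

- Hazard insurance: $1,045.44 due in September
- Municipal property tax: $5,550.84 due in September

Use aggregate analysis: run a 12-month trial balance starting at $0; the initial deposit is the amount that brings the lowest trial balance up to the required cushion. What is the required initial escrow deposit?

$6,046.59

Cushion = 1 × $549.69 = $549.69
Trial balance (start $0, +$549.69 each month, − disbursements):
  Aug: +$549.69 → $549.69
  Sep: +$549.69 − $6,596.28 → -$5,496.90
  Oct: +$549.69 → -$4,947.21
  Nov: +$549.69 → -$4,397.52
  Dec: +$549.69 → -$3,847.83
  Jan: +$549.69 → -$3,298.14
  Feb: +$549.69 → -$2,748.45
  Mar: +$549.69 → -$2,198.76
  Apr: +$549.69 → -$1,649.07
  May: +$549.69 → -$1,099.38
  Jun: +$549.69 → -$549.69
  Jul: +$549.69 → $0.00
Lowest trial balance = -$5,496.90 (Sep)
Initial deposit = cushion − low point = $549.69 − (-$5,496.90) = $6,046.59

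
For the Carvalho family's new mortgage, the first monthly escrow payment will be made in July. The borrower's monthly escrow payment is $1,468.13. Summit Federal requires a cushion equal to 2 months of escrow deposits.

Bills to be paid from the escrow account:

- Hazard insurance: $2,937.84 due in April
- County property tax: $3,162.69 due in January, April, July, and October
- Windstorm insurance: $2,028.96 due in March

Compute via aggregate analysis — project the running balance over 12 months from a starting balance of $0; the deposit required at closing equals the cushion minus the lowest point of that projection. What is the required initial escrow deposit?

Cushion = 2 × $1,468.13 = $2,936.26
Trial balance (start $0, +$1,468.13 each month, − disbursements):
  Jul: +$1,468.13 − $3,162.69 → -$1,694.56
  Aug: +$1,468.13 → -$226.43
  Sep: +$1,468.13 → $1,241.70
  Oct: +$1,468.13 − $3,162.69 → -$452.86
  Nov: +$1,468.13 → $1,015.27
  Dec: +$1,468.13 → $2,483.40
  Jan: +$1,468.13 − $3,162.69 → $788.84
  Feb: +$1,468.13 → $2,256.97
  Mar: +$1,468.13 − $2,028.96 → $1,696.14
  Apr: +$1,468.13 − $6,100.53 → -$2,936.26
  May: +$1,468.13 → -$1,468.13
  Jun: +$1,468.13 → $0.00
Lowest trial balance = -$2,936.26 (Apr)
Initial deposit = cushion − low point = $2,936.26 − (-$2,936.26) = $5,872.52

$5,872.52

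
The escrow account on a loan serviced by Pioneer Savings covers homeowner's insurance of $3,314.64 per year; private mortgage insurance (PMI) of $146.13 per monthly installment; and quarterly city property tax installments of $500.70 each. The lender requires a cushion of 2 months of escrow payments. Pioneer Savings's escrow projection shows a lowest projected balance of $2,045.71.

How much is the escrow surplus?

$867.21

Homeowner's insurance: $3,314.64 annually
Private mortgage insurance (PMI): $146.13 × 12 = $1,753.56 annually
City property tax: $500.70 × 4 = $2,002.80 annually
Yearly total = $3,314.64 + $1,753.56 + $2,002.80 = $7,071.00
Monthly escrow = $7,071.00 ÷ 12 = $589.25
Required cushion = 2 × $589.25 = $1,178.50
Excess over cushion: $2,045.71 − $1,178.50 = $867.21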